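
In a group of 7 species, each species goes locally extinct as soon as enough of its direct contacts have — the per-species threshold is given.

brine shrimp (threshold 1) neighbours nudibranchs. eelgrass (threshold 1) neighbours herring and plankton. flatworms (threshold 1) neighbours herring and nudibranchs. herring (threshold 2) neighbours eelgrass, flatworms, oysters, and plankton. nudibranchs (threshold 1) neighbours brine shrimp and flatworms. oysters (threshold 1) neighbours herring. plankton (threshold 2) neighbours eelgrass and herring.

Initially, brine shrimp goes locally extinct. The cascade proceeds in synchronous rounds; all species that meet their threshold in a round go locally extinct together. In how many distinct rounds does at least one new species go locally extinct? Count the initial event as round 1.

3

Round 1 — brine shrimp goes locally extinct (initial).
Round 2 — checking thresholds:
  nudibranchs: 1 of 2 neighbours ≥ 1, goes locally extinct.
Round 3 — checking thresholds:
  flatworms: 1 of 2 neighbours ≥ 1, goes locally extinct.
Round 4 — no new extinctions; cascade stops.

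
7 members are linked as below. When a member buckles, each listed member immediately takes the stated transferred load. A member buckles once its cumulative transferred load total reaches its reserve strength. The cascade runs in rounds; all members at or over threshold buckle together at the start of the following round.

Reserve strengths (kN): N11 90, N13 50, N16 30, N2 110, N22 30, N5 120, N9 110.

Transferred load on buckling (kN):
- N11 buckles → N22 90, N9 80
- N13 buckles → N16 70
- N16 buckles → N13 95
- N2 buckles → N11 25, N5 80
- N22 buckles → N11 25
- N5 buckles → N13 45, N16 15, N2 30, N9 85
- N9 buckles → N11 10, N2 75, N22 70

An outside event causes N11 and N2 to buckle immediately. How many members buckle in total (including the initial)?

Round 1 — N11, N2 buckle (initial).
  N22: +90 → 90 ≥ 30
  N5: +80 → 80 < 120
  N9: +80 → 80 < 110
Round 2 — N22 buckles.
No further bucklings.

3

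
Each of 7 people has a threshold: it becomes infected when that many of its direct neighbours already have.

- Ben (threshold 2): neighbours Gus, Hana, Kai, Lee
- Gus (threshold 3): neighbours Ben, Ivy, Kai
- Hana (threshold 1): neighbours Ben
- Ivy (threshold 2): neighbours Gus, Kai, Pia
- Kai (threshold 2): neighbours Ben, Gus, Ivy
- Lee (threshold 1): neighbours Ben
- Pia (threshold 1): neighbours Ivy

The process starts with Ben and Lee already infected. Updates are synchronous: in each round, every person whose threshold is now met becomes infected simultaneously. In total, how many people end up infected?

Round 1 — Ben, Lee become infected (initial).
Round 2 — checking thresholds:
  Gus: 1 of 3 neighbours < 3, below threshold.
  Hana: 1 of 1 neighbours ≥ 1, becomes infected.
  Kai: 1 of 3 neighbours < 2, below threshold.
Round 3 — no new infections; cascade stops.

3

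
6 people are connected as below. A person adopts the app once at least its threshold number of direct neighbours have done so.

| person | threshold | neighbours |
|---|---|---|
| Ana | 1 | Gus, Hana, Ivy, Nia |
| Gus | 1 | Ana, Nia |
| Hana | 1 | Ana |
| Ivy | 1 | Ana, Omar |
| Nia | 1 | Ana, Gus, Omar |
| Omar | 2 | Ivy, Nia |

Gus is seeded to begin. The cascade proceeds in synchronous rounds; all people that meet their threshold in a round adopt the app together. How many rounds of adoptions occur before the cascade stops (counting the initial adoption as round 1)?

4

Round 1 — Gus adopts the app (initial).
Round 2 — checking thresholds:
  Ana: 1 of 4 neighbours ≥ 1, adopts the app.
  Nia: 1 of 3 neighbours ≥ 1, adopts the app.
Round 3 — checking thresholds:
  Hana: 1 of 1 neighbours ≥ 1, adopts the app.
  Ivy: 1 of 2 neighbours ≥ 1, adopts the app.
  Omar: 1 of 2 neighbours < 2, not yet.
Round 4 — checking thresholds:
  Omar: 2 of 2 neighbours ≥ 2, adopts the app.
Round 5 — no new adoptions; cascade stops.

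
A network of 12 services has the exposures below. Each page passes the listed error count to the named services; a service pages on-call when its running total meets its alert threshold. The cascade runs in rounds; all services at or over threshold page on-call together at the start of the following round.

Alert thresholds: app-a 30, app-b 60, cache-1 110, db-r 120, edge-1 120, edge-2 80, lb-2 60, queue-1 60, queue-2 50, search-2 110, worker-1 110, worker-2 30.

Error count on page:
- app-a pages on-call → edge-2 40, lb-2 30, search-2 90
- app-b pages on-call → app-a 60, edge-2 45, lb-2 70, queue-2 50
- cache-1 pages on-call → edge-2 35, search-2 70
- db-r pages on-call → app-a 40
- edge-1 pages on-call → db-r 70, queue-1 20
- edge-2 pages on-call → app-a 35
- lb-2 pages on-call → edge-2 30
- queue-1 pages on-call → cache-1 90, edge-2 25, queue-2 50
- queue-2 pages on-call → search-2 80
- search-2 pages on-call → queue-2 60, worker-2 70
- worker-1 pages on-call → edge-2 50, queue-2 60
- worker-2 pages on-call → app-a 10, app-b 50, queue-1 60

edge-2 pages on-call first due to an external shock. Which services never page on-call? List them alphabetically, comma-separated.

app-b, cache-1, db-r, edge-1, lb-2, queue-1, queue-2, search-2, worker-1, worker-2

Round 1 — edge-2 pages on-call (initial).
  app-a: +35 → 35 ≥ 30
Round 2 — app-a pages on-call.
  lb-2: +30 → 30 < 60
  search-2: +90 → 90 < 110
No further pages.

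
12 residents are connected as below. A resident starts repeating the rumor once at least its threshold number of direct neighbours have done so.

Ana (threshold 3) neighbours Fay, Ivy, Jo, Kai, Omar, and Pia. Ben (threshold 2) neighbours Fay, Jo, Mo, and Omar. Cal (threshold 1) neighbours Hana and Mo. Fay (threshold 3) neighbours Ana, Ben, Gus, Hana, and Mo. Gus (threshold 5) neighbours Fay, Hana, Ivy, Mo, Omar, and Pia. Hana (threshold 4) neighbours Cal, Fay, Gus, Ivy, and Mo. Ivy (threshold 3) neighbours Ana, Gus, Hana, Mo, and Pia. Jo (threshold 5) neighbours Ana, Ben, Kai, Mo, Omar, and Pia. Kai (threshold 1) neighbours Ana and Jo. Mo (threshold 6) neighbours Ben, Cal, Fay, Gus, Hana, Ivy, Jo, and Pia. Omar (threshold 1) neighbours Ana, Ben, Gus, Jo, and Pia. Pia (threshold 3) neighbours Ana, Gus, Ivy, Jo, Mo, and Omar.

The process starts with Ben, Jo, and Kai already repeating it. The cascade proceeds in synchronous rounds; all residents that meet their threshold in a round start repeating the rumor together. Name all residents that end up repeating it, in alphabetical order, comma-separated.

Ana, Ben, Jo, Kai, Omar, Pia

Round 1 — Ben, Jo, Kai start repeating the rumor (initial).
Round 2 — checking thresholds:
  Ana: 2 of 6 neighbours < 3, below threshold.
  Fay: 1 of 5 neighbours < 3, below threshold.
  Mo: 2 of 8 neighbours < 6, below threshold.
  Omar: 2 of 5 neighbours ≥ 1, starts repeating the rumor.
  Pia: 1 of 6 neighbours < 3, below threshold.
Round 3 — checking thresholds:
  Ana: 3 of 6 neighbours ≥ 3, starts repeating the rumor.
  Fay: 1 of 5 neighbours < 3, below threshold.
  Gus: 1 of 6 neighbours < 5, below threshold.
  Mo: 2 of 8 neighbours < 6, below threshold.
  Pia: 2 of 6 neighbours < 3, below threshold.
Round 4 — checking thresholds:
  Fay: 2 of 5 neighbours < 3, below threshold.
  Gus: 1 of 6 neighbours < 5, below threshold.
  Ivy: 1 of 5 neighbours < 3, below threshold.
  Mo: 2 of 8 neighbours < 6, below threshold.
  Pia: 3 of 6 neighbours ≥ 3, starts repeating the rumor.
Round 5 — no new spreads; cascade stops.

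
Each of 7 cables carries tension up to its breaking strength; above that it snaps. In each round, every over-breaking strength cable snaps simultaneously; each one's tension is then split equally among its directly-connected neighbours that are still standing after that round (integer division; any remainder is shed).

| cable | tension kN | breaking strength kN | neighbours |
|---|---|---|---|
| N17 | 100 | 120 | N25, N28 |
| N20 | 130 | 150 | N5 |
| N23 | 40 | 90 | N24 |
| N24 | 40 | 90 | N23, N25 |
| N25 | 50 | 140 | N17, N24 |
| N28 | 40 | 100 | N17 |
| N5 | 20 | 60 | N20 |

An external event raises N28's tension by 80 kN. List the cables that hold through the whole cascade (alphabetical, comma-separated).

N20, N5

Round 1 — N28 at 120 > 100. N28 snaps.
  N28 sheds 120 kN to N17: 120 each.
    N17: 100+120 = 220 > 120
Round 2 — N17 snaps.
  N17 sheds 220 kN to N25: 220 each.
    N25: 50+220 = 270 > 140
Round 3 — N25 snaps.
  N25 sheds 270 kN to N24: 270 each.
    N24: 40+270 = 310 > 90
Round 4 — N24 snaps.
  N24 sheds 310 kN to N23: 310 each.
    N23: 40+310 = 350 > 90
Round 5 — N23 snaps.
  N23 sheds 350 kN: no online neighbours, lost.
No further breaks.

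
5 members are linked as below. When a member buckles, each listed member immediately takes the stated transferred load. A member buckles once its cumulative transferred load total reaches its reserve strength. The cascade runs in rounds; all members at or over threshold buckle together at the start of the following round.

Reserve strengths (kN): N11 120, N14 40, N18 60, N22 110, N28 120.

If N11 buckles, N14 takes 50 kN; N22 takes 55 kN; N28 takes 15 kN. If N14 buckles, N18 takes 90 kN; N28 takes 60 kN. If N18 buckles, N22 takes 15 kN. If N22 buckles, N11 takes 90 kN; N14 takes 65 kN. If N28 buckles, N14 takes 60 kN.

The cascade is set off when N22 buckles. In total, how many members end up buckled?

Round 1 — N22 buckles (initial).
  N11: +90 → 90 < 120
  N14: +65 → 65 ≥ 40
Round 2 — N14 buckles.
  N18: +90 → 90 ≥ 60
  N28: +60 → 60 < 120
Round 3 — N18 buckles.
No further bucklings.

3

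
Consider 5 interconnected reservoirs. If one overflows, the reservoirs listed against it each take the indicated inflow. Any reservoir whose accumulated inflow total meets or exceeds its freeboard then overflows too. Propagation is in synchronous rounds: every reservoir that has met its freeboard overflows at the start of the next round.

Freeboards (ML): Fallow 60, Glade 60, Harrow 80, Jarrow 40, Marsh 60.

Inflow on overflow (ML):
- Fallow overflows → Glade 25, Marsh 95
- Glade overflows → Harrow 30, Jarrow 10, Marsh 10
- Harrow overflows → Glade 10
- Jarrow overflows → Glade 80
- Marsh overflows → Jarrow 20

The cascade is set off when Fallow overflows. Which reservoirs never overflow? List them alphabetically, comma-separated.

Glade, Harrow, Jarrow

Round 1 — Fallow overflows (initial).
  Glade: +25 → 25 < 60
  Marsh: +95 → 95 ≥ 60
Round 2 — Marsh overflows.
  Jarrow: +20 → 20 < 40
No further overflows.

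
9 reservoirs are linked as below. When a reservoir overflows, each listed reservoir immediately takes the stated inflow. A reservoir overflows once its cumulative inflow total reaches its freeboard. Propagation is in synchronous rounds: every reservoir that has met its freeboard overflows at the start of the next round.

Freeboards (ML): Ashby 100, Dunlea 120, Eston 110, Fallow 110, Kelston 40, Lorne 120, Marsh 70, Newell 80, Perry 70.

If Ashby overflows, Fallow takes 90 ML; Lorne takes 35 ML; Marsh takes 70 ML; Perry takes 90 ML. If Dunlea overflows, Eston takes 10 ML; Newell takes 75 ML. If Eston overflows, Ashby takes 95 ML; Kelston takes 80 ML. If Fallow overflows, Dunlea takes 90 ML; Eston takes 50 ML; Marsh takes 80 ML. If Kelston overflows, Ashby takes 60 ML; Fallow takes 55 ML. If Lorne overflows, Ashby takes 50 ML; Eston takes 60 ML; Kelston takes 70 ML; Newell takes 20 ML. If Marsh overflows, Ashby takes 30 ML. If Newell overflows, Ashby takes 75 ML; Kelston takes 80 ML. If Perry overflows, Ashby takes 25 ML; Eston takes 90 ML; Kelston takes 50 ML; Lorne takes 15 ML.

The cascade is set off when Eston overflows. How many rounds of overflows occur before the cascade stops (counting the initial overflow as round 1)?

4

Round 1 — Eston overflows (initial).
  Ashby: +95 → 95 < 100
  Kelston: +80 → 80 ≥ 40
Round 2 — Kelston overflows.
  Ashby: +60 → 155 ≥ 100
  Fallow: +55 → 55 < 110
Round 3 — Ashby overflows.
  Fallow: +90 → 145 ≥ 110
  Lorne: +35 → 35 < 120
  Marsh: +70 → 70 ≥ 70
  Perry: +90 → 90 ≥ 70
Round 4 — Fallow, Marsh, Perry overflow.
  Dunlea: +90 → 90 < 120
  Lorne: +15 → 50 < 120
No further overflows.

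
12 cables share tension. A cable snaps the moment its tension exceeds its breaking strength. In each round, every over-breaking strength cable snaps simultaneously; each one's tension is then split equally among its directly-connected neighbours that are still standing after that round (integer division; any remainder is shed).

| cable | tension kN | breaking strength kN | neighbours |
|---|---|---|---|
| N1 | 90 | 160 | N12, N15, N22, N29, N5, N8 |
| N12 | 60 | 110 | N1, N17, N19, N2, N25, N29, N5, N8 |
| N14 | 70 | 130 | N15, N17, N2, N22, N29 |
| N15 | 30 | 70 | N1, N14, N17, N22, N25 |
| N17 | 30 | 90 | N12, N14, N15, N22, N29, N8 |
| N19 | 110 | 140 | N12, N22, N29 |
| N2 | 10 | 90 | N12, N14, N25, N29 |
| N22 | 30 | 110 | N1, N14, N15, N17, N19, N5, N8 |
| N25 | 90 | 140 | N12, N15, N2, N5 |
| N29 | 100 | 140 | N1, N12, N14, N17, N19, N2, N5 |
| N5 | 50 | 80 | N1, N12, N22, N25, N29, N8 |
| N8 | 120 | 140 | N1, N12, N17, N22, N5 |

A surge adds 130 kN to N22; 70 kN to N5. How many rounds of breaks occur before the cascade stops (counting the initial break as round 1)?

Round 1 — N22 at 160 > 110; N5 at 120 > 80. N22, N5 snap.
  N22 sheds 160 kN to N1, N14, N15, N17, N19, N8: 26 each (4 lost).
    N1: 90+26 = 116 ≤ 160
    N14: 70+26 = 96 ≤ 130
    N15: 30+26 = 56 ≤ 70
    N17: 30+26 = 56 ≤ 90
    N19: 110+26 = 136 ≤ 140
    N8: 120+26 = 146 > 140
  N5 sheds 120 kN to N1, N12, N25, N29, N8: 24 each.
    N1: 116+24 = 140 ≤ 160
    N12: 60+24 = 84 ≤ 110
    N25: 90+24 = 114 ≤ 140
    N29: 100+24 = 124 ≤ 140
    N8: 146+24 = 170 > 140
Round 2 — N8 snaps.
  N8 sheds 170 kN to N1, N12, N17: 56 each (2 lost).
    N1: 140+56 = 196 > 160
    N12: 84+56 = 140 > 110
    N17: 56+56 = 112 > 90
Round 3 — N1, N12, N17 snap.
  N1 sheds 196 kN to N15, N29: 98 each.
    N15: 56+98 = 154 > 70
    N29: 124+98 = 222 > 140
  N12 sheds 140 kN to N19, N2, N25, N29: 35 each.
    N19: 136+35 = 171 > 140
    N2: 10+35 = 45 ≤ 90
    N25: 114+35 = 149 > 140
    N29: 222+35 = 257 > 140
  N17 sheds 112 kN to N14, N15, N29: 37 each (1 lost).
    N14: 96+37 = 133 > 130
    N15: 154+37 = 191 > 70
    N29: 257+37 = 294 > 140
Round 4 — N14, N15, N19, N25, N29 snap.
  N14 sheds 133 kN to N2: 133 each.
    N2: 45+133 = 178 > 90
  N15 sheds 191 kN: no online neighbours, lost.
  N19 sheds 171 kN: no online neighbours, lost.
  N25 sheds 149 kN to N2: 149 each.
    N2: 178+149 = 327 > 90
  N29 sheds 294 kN to N2: 294 each.
    N2: 327+294 = 621 > 90
Round 5 — N2 snaps.
  N2 sheds 621 kN: no online neighbours, lost.
No further breaks.

5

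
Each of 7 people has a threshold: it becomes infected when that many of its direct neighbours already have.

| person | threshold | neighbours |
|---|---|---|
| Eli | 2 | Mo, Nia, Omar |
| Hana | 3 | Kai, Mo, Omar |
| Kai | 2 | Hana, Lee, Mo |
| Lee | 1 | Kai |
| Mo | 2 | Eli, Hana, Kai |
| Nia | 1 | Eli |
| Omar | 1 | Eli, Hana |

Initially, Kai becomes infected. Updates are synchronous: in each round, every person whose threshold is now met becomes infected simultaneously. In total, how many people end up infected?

Round 1 — Kai becomes infected (initial).
Round 2 — checking thresholds:
  Hana: 1 of 3 neighbours < 3, not yet.
  Lee: 1 of 1 neighbours ≥ 1, becomes infected.
  Mo: 1 of 3 neighbours < 2, not yet.
Round 3 — no new infections; cascade stops.

2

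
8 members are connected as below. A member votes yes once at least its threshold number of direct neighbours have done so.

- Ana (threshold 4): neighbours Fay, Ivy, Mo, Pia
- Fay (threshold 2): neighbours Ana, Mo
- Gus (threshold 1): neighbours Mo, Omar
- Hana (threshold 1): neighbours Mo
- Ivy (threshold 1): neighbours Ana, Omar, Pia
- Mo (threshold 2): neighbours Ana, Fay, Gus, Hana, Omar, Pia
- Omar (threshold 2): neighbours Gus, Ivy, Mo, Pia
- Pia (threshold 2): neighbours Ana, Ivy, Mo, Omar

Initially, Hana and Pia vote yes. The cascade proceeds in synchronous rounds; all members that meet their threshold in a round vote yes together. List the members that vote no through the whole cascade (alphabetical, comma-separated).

Round 1 — Hana, Pia vote yes (initial).
Round 2 — checking thresholds:
  Ana: 1 of 4 neighbours < 4, below threshold.
  Ivy: 1 of 3 neighbours ≥ 1, votes yes.
  Mo: 2 of 6 neighbours ≥ 2, votes yes.
  Omar: 1 of 4 neighbours < 2, below threshold.
Round 3 — checking thresholds:
  Ana: 3 of 4 neighbours < 4, below threshold.
  Fay: 1 of 2 neighbours < 2, below threshold.
  Gus: 1 of 2 neighbours ≥ 1, votes yes.
  Omar: 3 of 4 neighbours ≥ 2, votes yes.
Round 4 — no new yes votes; cascade stops.

Ana, Fay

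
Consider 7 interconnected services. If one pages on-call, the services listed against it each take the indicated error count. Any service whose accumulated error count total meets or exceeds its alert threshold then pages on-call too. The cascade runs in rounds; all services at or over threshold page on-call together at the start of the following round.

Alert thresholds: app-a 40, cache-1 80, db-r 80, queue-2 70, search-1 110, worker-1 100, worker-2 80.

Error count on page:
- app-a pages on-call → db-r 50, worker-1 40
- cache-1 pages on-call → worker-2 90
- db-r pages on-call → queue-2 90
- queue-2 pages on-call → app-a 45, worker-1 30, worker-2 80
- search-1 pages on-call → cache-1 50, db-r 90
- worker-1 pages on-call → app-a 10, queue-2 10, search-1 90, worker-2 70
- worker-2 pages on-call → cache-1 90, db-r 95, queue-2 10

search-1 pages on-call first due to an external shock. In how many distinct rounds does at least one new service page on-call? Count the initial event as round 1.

Round 1 — search-1 pages on-call (initial).
  cache-1: +50 → 50 < 80
  db-r: +90 → 90 ≥ 80
Round 2 — db-r pages on-call.
  queue-2: +90 → 90 ≥ 70
Round 3 — queue-2 pages on-call.
  app-a: +45 → 45 ≥ 40
  worker-1: +30 → 30 < 100
  worker-2: +80 → 80 ≥ 80
Round 4 — app-a, worker-2 page on-call.
  cache-1: +90 → 140 ≥ 80
  worker-1: +40 → 70 < 100
Round 5 — cache-1 pages on-call.
No further pages.

5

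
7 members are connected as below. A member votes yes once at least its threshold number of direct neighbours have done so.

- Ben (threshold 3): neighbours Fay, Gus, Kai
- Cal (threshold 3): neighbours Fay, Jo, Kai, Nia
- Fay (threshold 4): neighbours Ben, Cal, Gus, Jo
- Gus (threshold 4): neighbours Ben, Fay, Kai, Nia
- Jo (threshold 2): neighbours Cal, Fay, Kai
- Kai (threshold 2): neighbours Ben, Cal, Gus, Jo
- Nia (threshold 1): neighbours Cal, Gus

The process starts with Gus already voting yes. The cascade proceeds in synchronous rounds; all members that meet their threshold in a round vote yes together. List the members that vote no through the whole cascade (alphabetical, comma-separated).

Round 1 — Gus votes yes (initial).
Round 2 — checking thresholds:
  Ben: 1 of 3 neighbours < 3, holds.
  Fay: 1 of 4 neighbours < 4, holds.
  Kai: 1 of 4 neighbours < 2, holds.
  Nia: 1 of 2 neighbours ≥ 1, votes yes.
Round 3 — no new yes votes; cascade stops.

Ben, Cal, Fay, Jo, Kai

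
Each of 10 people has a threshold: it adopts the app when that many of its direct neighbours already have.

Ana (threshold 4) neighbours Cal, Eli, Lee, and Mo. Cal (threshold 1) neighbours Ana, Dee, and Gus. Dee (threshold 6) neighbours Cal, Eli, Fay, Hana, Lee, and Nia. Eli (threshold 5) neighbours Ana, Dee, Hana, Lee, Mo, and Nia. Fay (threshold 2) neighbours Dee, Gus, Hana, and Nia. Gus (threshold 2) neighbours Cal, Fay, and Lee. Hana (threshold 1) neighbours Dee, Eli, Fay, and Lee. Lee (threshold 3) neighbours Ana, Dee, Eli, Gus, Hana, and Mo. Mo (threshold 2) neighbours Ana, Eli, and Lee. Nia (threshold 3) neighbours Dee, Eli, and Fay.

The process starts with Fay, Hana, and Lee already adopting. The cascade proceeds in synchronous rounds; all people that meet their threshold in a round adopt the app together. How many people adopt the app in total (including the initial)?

Round 1 — Fay, Hana, Lee adopt the app (initial).
Round 2 — checking thresholds:
  Ana: 1 of 4 neighbours < 4, not yet.
  Dee: 3 of 6 neighbours < 6, not yet.
  Eli: 2 of 6 neighbours < 5, not yet.
  Gus: 2 of 3 neighbours ≥ 2, adopts the app.
  Mo: 1 of 3 neighbours < 2, not yet.
  Nia: 1 of 3 neighbours < 3, not yet.
Round 3 — checking thresholds:
  Ana: 1 of 4 neighbours < 4, not yet.
  Cal: 1 of 3 neighbours ≥ 1, adopts the app.
  Dee: 3 of 6 neighbours < 6, not yet.
  Eli: 2 of 6 neighbours < 5, not yet.
  Mo: 1 of 3 neighbours < 2, not yet.
  Nia: 1 of 3 neighbours < 3, not yet.
Round 4 — no new adoptions; cascade stops.

5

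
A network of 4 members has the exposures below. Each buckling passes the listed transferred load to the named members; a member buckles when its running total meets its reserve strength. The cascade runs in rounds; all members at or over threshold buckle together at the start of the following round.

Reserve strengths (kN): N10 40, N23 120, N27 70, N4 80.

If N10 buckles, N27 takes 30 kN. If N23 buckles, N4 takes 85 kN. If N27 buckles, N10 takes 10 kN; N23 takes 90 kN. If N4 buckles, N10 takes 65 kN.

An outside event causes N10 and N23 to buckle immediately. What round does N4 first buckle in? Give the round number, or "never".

Round 1 — N10, N23 buckle (initial).
  N27: +30 → 30 < 70
  N4: +85 → 85 ≥ 80
Round 2 — N4 buckles.
No further bucklings.

2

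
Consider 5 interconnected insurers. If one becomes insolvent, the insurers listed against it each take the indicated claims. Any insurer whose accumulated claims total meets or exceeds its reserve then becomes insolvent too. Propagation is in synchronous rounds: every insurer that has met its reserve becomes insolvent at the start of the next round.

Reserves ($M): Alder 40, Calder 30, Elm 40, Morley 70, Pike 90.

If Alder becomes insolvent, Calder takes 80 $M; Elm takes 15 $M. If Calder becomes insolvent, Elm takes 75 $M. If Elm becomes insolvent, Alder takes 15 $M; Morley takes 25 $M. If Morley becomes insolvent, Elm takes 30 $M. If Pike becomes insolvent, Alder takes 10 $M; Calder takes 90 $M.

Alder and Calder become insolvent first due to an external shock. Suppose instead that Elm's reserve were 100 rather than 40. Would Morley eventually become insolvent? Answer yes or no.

With Elm's reserve at 100:
Round 1 — Alder, Calder become insolvent (initial).
  Elm: +15+75 → 90 < 100
No further insolvencies.

no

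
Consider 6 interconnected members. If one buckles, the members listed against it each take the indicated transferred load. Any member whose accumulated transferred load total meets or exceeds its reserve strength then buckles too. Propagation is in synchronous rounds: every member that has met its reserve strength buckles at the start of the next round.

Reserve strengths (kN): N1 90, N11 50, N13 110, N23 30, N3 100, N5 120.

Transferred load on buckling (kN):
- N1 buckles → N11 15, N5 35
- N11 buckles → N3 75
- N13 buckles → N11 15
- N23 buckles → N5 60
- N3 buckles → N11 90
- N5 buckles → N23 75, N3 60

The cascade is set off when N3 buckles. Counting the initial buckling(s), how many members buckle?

Round 1 — N3 buckles (initial).
  N11: +90 → 90 ≥ 50
Round 2 — N11 buckles.
No further bucklings.

2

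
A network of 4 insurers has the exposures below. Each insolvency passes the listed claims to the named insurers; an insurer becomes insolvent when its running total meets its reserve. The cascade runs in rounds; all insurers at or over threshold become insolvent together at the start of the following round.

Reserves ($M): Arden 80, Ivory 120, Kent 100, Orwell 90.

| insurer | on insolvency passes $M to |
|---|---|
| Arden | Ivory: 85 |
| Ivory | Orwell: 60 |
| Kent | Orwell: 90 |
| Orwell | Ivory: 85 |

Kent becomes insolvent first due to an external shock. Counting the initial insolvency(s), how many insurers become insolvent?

2

Round 1 — Kent becomes insolvent (initial).
  Orwell: +90 → 90 ≥ 90
Round 2 — Orwell becomes insolvent.
  Ivory: +85 → 85 < 120
No further insolvencies.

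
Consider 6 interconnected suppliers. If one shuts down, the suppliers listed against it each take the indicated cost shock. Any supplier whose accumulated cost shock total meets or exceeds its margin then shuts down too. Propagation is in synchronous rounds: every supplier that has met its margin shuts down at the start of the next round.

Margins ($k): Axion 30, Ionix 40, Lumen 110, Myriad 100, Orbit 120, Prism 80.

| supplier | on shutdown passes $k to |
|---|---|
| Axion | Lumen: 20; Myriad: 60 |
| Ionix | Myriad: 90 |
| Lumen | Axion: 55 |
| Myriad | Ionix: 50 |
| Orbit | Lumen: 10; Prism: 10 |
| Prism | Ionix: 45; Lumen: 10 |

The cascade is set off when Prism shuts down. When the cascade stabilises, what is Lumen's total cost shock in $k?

10

Round 1 — Prism shuts down (initial).
  Ionix: +45 → 45 ≥ 40
  Lumen: +10 → 10 < 110
Round 2 — Ionix shuts down.
  Myriad: +90 → 90 < 100
No further shutdowns.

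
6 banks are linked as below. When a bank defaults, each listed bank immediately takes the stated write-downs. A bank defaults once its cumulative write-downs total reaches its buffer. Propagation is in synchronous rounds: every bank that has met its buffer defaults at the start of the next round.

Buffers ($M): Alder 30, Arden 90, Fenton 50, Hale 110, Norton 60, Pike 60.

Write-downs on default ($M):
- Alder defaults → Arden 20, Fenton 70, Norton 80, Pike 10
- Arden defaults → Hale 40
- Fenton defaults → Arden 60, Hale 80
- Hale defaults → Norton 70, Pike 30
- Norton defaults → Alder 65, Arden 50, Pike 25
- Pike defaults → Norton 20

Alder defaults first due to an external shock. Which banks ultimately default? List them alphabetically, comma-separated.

Alder, Arden, Fenton, Hale, Norton, Pike

Round 1 — Alder defaults (initial).
  Arden: +20 → 20 < 90
  Fenton: +70 → 70 ≥ 50
  Norton: +80 → 80 ≥ 60
  Pike: +10 → 10 < 60
Round 2 — Fenton, Norton default.
  Arden: +60+50 → 130 ≥ 90
  Hale: +80 → 80 < 110
  Pike: +25 → 35 < 60
Round 3 — Arden defaults.
  Hale: +40 → 120 ≥ 110
Round 4 — Hale defaults.
  Pike: +30 → 65 ≥ 60
Round 5 — Pike defaults.
No further defaults.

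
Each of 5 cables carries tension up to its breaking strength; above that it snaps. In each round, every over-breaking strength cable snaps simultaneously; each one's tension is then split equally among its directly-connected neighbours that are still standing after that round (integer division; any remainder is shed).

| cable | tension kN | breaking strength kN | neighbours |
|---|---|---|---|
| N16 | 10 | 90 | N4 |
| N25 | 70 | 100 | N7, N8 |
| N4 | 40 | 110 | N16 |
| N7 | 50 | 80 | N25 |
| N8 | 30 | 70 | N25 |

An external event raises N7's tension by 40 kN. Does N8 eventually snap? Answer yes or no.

yes

Round 1 — N7 at 90 > 80. N7 snaps.
  N7 sheds 90 kN to N25: 90 each.
    N25: 70+90 = 160 > 100
Round 2 — N25 snaps.
  N25 sheds 160 kN to N8: 160 each.
    N8: 30+160 = 190 > 70
Round 3 — N8 snaps.
  N8 sheds 190 kN: no online neighbours, lost.
No further breaks.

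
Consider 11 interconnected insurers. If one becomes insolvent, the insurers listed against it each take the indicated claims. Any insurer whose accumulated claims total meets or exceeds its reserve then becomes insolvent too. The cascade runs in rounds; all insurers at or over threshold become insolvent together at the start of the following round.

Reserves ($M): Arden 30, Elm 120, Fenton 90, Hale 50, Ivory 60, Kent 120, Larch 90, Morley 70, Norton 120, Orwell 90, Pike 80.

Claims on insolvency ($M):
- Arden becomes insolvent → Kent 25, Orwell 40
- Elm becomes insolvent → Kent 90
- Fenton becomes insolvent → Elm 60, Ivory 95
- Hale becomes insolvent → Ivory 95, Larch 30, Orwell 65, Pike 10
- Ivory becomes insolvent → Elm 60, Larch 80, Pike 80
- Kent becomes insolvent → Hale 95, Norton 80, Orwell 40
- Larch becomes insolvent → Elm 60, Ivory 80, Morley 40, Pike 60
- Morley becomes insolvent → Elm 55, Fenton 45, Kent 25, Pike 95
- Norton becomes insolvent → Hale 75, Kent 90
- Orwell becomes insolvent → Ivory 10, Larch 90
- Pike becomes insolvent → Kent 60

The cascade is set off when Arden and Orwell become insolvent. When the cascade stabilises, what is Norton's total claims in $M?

80

Round 1 — Arden, Orwell become insolvent (initial).
  Ivory: +10 → 10 < 60
  Kent: +25 → 25 < 120
  Larch: +90 → 90 ≥ 90
Round 2 — Larch becomes insolvent.
  Elm: +60 → 60 < 120
  Ivory: +80 → 90 ≥ 60
  Morley: +40 → 40 < 70
  Pike: +60 → 60 < 80
Round 3 — Ivory becomes insolvent.
  Elm: +60 → 120 ≥ 120
  Pike: +80 → 140 ≥ 80
Round 4 — Elm, Pike become insolvent.
  Kent: +90+60 → 175 ≥ 120
Round 5 — Kent becomes insolvent.
  Hale: +95 → 95 ≥ 50
  Norton: +80 → 80 < 120
Round 6 — Hale becomes insolvent.
No further insolvencies.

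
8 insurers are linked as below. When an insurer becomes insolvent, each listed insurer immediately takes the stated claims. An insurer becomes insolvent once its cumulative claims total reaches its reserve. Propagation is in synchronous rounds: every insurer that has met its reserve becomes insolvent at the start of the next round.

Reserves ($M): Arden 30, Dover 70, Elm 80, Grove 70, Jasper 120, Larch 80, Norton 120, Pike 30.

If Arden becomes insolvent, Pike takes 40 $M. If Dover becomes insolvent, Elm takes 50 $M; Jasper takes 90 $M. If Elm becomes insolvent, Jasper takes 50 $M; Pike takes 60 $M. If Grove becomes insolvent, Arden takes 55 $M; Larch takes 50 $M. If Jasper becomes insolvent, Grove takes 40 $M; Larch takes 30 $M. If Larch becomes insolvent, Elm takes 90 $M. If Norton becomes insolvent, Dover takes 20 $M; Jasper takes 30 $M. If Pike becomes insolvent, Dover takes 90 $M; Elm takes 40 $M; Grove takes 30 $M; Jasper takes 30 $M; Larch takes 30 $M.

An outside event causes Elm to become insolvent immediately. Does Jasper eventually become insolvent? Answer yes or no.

yes

Round 1 — Elm becomes insolvent (initial).
  Jasper: +50 → 50 < 120
  Pike: +60 → 60 ≥ 30
Round 2 — Pike becomes insolvent.
  Dover: +90 → 90 ≥ 70
  Grove: +30 → 30 < 70
  Jasper: +30 → 80 < 120
  Larch: +30 → 30 < 80
Round 3 — Dover becomes insolvent.
  Jasper: +90 → 170 ≥ 120
Round 4 — Jasper becomes insolvent.
  Grove: +40 → 70 ≥ 70
  Larch: +30 → 60 < 80
Round 5 — Grove becomes insolvent.
  Arden: +55 → 55 ≥ 30
  Larch: +50 → 110 ≥ 80
Round 6 — Arden, Larch become insolvent.
No further insolvencies.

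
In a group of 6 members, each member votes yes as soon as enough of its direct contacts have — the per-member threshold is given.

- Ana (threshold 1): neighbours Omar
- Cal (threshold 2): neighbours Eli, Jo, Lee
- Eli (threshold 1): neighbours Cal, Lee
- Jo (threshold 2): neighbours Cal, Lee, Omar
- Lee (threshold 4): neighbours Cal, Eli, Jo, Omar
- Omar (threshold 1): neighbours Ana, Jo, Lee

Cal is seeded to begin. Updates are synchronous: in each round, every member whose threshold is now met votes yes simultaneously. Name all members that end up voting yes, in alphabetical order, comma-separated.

Cal, Eli

Round 1 — Cal votes yes (initial).
Round 2 — checking thresholds:
  Eli: 1 of 2 neighbours ≥ 1, votes yes.
  Jo: 1 of 3 neighbours < 2, holds.
  Lee: 1 of 4 neighbours < 4, holds.
Round 3 — no new yes votes; cascade stops.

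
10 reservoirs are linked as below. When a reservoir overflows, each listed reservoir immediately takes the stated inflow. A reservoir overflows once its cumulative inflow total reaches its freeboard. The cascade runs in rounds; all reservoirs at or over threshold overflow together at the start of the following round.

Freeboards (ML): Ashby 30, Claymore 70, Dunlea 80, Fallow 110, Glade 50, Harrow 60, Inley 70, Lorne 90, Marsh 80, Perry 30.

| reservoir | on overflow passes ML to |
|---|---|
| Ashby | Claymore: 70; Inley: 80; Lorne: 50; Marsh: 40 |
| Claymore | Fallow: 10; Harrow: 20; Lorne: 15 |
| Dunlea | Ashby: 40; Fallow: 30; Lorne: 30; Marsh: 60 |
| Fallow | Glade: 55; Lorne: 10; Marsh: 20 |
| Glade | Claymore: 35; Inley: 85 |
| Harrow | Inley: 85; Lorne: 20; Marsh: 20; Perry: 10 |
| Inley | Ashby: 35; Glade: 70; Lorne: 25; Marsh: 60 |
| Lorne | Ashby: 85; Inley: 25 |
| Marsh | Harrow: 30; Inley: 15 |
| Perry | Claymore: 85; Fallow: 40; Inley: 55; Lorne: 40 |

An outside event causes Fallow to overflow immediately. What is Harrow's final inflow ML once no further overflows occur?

Round 1 — Fallow overflows (initial).
  Glade: +55 → 55 ≥ 50
  Lorne: +10 → 10 < 90
  Marsh: +20 → 20 < 80
Round 2 — Glade overflows.
  Claymore: +35 → 35 < 70
  Inley: +85 → 85 ≥ 70
Round 3 — Inley overflows.
  Ashby: +35 → 35 ≥ 30
  Lorne: +25 → 35 < 90
  Marsh: +60 → 80 ≥ 80
Round 4 — Ashby, Marsh overflow.
  Claymore: +70 → 105 ≥ 70
  Harrow: +30 → 30 < 60
  Lorne: +50 → 85 < 90
Round 5 — Claymore overflows.
  Harrow: +20 → 50 < 60
  Lorne: +15 → 100 ≥ 90
Round 6 — Lorne overflows.
No further overflows.

50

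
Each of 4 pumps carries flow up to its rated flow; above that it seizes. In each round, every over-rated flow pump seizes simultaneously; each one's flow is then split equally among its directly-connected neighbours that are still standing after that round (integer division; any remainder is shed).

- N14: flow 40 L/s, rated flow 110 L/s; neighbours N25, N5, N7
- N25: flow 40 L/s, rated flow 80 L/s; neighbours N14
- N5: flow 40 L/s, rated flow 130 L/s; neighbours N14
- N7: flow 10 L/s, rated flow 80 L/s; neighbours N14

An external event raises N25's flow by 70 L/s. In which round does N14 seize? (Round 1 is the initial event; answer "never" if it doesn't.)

2

Round 1 — N25 at 110 > 80. N25 seizes.
  N25 sheds 110 L/s to N14: 110 each.
    N14: 40+110 = 150 > 110
Round 2 — N14 seizes.
  N14 sheds 150 L/s to N5, N7: 75 each.
    N5: 40+75 = 115 ≤ 130
    N7: 10+75 = 85 > 80
Round 3 — N7 seizes.
  N7 sheds 85 L/s: no online neighbours, lost.
No further seizures.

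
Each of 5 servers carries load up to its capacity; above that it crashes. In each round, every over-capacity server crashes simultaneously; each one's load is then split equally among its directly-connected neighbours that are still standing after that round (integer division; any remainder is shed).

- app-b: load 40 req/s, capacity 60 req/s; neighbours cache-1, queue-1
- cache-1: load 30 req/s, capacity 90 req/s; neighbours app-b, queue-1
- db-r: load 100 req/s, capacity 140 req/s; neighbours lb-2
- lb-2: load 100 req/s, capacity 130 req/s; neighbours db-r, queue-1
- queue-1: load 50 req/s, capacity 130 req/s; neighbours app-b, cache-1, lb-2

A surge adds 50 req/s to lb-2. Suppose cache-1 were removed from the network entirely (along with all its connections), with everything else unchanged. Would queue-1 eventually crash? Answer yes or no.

With cache-1 removed:
Round 1 — lb-2 at 150 > 130. lb-2 crashes.
  lb-2 sheds 150 req/s to db-r, queue-1: 75 each.
    db-r: 100+75 = 175 > 140
    queue-1: 50+75 = 125 ≤ 130
Round 2 — db-r crashes.
  db-r sheds 175 req/s: no online neighbours, lost.
No further crashes.

no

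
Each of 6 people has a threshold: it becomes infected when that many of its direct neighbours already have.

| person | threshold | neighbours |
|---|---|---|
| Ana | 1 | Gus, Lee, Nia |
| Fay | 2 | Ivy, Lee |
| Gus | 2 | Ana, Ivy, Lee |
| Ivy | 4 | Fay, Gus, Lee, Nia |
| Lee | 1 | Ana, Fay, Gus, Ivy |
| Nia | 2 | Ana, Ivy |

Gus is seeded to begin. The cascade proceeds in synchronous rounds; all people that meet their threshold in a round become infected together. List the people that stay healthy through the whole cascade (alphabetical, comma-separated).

Fay, Ivy, Nia

Round 1 — Gus becomes infected (initial).
Round 2 — checking thresholds:
  Ana: 1 of 3 neighbours ≥ 1, becomes infected.
  Ivy: 1 of 4 neighbours < 4, holds.
  Lee: 1 of 4 neighbours ≥ 1, becomes infected.
Round 3 — no new infections; cascade stops.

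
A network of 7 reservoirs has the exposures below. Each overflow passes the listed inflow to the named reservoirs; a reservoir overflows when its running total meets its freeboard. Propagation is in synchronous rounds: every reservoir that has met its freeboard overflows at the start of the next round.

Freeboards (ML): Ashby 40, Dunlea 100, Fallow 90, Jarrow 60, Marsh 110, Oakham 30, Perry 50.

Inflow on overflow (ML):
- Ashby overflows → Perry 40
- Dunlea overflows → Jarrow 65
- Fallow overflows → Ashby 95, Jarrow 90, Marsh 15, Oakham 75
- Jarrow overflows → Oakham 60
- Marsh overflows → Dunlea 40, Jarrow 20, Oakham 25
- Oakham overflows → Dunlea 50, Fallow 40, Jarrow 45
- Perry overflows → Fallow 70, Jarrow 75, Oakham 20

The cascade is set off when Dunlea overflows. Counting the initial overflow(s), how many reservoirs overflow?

3

Round 1 — Dunlea overflows (initial).
  Jarrow: +65 → 65 ≥ 60
Round 2 — Jarrow overflows.
  Oakham: +60 → 60 ≥ 30
Round 3 — Oakham overflows.
  Fallow: +40 → 40 < 90
No further overflows.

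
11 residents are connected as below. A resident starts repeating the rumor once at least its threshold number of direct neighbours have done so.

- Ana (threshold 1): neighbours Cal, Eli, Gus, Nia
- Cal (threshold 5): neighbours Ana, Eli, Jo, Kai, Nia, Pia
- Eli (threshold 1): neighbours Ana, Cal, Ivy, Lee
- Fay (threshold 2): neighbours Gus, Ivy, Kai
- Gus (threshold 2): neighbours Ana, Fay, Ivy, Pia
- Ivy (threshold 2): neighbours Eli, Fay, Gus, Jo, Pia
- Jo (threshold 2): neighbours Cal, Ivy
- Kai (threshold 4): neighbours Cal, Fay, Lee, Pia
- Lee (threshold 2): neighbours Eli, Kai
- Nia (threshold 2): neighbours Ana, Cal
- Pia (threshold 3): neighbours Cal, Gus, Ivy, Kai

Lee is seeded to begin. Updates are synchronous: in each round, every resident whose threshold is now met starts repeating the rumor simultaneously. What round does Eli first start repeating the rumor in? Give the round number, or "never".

2

Round 1 — Lee starts repeating the rumor (initial).
Round 2 — checking thresholds:
  Eli: 1 of 4 neighbours ≥ 1, starts repeating the rumor.
  Kai: 1 of 4 neighbours < 4, not yet.
Round 3 — checking thresholds:
  Ana: 1 of 4 neighbours ≥ 1, starts repeating the rumor.
  Cal: 1 of 6 neighbours < 5, not yet.
  Ivy: 1 of 5 neighbours < 2, not yet.
  Kai: 1 of 4 neighbours < 4, not yet.
Round 4 — no new spreads; cascade stops.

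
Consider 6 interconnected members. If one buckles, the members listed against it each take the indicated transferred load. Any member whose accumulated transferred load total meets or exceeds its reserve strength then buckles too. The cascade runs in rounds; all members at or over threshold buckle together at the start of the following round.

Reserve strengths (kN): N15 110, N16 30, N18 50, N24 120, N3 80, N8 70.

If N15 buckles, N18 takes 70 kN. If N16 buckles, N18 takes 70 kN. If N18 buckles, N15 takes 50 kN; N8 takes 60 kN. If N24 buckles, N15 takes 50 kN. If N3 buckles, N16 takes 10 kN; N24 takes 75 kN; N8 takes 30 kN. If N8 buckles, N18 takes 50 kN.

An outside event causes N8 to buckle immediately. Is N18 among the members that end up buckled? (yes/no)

yes

Round 1 — N8 buckles (initial).
  N18: +50 → 50 ≥ 50
Round 2 — N18 buckles.
  N15: +50 → 50 < 110
No further bucklings.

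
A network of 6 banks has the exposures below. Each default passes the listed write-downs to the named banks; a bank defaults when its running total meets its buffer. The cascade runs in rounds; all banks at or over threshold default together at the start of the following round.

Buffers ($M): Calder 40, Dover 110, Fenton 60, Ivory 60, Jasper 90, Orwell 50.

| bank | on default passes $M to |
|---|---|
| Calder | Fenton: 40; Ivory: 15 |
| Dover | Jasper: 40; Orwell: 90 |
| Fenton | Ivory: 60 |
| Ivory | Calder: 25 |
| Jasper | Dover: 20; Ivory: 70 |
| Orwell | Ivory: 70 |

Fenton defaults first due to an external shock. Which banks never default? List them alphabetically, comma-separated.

Round 1 — Fenton defaults (initial).
  Ivory: +60 → 60 ≥ 60
Round 2 — Ivory defaults.
  Calder: +25 → 25 < 40
No further defaults.

Calder, Dover, Jasper, Orwell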